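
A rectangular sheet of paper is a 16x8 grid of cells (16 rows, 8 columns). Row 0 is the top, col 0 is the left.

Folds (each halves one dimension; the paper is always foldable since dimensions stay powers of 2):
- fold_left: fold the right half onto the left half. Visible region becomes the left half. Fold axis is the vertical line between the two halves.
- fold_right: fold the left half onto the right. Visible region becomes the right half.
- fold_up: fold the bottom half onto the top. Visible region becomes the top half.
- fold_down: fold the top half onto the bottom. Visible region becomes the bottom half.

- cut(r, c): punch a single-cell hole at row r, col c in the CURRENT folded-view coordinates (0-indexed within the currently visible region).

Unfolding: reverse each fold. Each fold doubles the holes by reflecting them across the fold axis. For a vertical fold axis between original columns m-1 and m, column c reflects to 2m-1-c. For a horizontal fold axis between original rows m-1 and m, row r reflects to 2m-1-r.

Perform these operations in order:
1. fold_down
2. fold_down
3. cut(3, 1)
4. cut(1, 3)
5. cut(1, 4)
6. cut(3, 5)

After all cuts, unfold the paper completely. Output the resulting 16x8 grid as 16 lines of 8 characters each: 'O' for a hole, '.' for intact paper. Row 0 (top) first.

Answer: .O...O..
........
...OO...
........
........
...OO...
........
.O...O..
.O...O..
........
...OO...
........
........
...OO...
........
.O...O..

Derivation:
Op 1 fold_down: fold axis h@8; visible region now rows[8,16) x cols[0,8) = 8x8
Op 2 fold_down: fold axis h@12; visible region now rows[12,16) x cols[0,8) = 4x8
Op 3 cut(3, 1): punch at orig (15,1); cuts so far [(15, 1)]; region rows[12,16) x cols[0,8) = 4x8
Op 4 cut(1, 3): punch at orig (13,3); cuts so far [(13, 3), (15, 1)]; region rows[12,16) x cols[0,8) = 4x8
Op 5 cut(1, 4): punch at orig (13,4); cuts so far [(13, 3), (13, 4), (15, 1)]; region rows[12,16) x cols[0,8) = 4x8
Op 6 cut(3, 5): punch at orig (15,5); cuts so far [(13, 3), (13, 4), (15, 1), (15, 5)]; region rows[12,16) x cols[0,8) = 4x8
Unfold 1 (reflect across h@12): 8 holes -> [(8, 1), (8, 5), (10, 3), (10, 4), (13, 3), (13, 4), (15, 1), (15, 5)]
Unfold 2 (reflect across h@8): 16 holes -> [(0, 1), (0, 5), (2, 3), (2, 4), (5, 3), (5, 4), (7, 1), (7, 5), (8, 1), (8, 5), (10, 3), (10, 4), (13, 3), (13, 4), (15, 1), (15, 5)]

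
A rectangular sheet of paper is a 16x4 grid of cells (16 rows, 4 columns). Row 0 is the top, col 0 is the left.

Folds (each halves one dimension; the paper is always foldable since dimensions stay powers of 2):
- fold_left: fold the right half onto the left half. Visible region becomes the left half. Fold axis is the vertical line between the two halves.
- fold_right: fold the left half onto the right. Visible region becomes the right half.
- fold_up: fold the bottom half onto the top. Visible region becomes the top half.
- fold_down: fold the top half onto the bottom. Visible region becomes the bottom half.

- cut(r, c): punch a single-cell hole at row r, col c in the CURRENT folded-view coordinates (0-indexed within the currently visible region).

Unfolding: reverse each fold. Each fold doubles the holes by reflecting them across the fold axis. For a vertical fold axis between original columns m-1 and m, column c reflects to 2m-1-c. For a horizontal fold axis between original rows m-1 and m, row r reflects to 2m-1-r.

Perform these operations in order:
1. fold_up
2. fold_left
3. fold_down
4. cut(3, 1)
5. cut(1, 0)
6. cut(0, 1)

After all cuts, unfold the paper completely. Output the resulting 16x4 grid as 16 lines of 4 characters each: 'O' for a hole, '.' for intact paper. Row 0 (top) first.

Op 1 fold_up: fold axis h@8; visible region now rows[0,8) x cols[0,4) = 8x4
Op 2 fold_left: fold axis v@2; visible region now rows[0,8) x cols[0,2) = 8x2
Op 3 fold_down: fold axis h@4; visible region now rows[4,8) x cols[0,2) = 4x2
Op 4 cut(3, 1): punch at orig (7,1); cuts so far [(7, 1)]; region rows[4,8) x cols[0,2) = 4x2
Op 5 cut(1, 0): punch at orig (5,0); cuts so far [(5, 0), (7, 1)]; region rows[4,8) x cols[0,2) = 4x2
Op 6 cut(0, 1): punch at orig (4,1); cuts so far [(4, 1), (5, 0), (7, 1)]; region rows[4,8) x cols[0,2) = 4x2
Unfold 1 (reflect across h@4): 6 holes -> [(0, 1), (2, 0), (3, 1), (4, 1), (5, 0), (7, 1)]
Unfold 2 (reflect across v@2): 12 holes -> [(0, 1), (0, 2), (2, 0), (2, 3), (3, 1), (3, 2), (4, 1), (4, 2), (5, 0), (5, 3), (7, 1), (7, 2)]
Unfold 3 (reflect across h@8): 24 holes -> [(0, 1), (0, 2), (2, 0), (2, 3), (3, 1), (3, 2), (4, 1), (4, 2), (5, 0), (5, 3), (7, 1), (7, 2), (8, 1), (8, 2), (10, 0), (10, 3), (11, 1), (11, 2), (12, 1), (12, 2), (13, 0), (13, 3), (15, 1), (15, 2)]

Answer: .OO.
....
O..O
.OO.
.OO.
O..O
....
.OO.
.OO.
....
O..O
.OO.
.OO.
O..O
....
.OO.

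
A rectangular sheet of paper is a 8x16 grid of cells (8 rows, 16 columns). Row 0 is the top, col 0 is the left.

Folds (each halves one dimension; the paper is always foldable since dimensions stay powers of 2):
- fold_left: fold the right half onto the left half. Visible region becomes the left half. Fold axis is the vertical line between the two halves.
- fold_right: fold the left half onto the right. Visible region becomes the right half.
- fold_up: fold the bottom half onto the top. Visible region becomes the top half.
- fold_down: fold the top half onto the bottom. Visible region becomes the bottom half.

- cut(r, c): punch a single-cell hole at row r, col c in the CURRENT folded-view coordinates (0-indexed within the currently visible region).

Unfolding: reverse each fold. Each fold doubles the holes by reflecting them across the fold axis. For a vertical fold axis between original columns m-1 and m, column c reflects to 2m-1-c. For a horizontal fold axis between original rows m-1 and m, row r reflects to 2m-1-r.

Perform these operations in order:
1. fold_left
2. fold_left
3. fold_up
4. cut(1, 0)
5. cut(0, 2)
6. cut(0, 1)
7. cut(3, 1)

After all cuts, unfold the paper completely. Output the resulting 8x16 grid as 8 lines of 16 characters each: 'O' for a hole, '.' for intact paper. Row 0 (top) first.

Answer: .OO..OO..OO..OO.
O......OO......O
................
.O....O..O....O.
.O....O..O....O.
................
O......OO......O
.OO..OO..OO..OO.

Derivation:
Op 1 fold_left: fold axis v@8; visible region now rows[0,8) x cols[0,8) = 8x8
Op 2 fold_left: fold axis v@4; visible region now rows[0,8) x cols[0,4) = 8x4
Op 3 fold_up: fold axis h@4; visible region now rows[0,4) x cols[0,4) = 4x4
Op 4 cut(1, 0): punch at orig (1,0); cuts so far [(1, 0)]; region rows[0,4) x cols[0,4) = 4x4
Op 5 cut(0, 2): punch at orig (0,2); cuts so far [(0, 2), (1, 0)]; region rows[0,4) x cols[0,4) = 4x4
Op 6 cut(0, 1): punch at orig (0,1); cuts so far [(0, 1), (0, 2), (1, 0)]; region rows[0,4) x cols[0,4) = 4x4
Op 7 cut(3, 1): punch at orig (3,1); cuts so far [(0, 1), (0, 2), (1, 0), (3, 1)]; region rows[0,4) x cols[0,4) = 4x4
Unfold 1 (reflect across h@4): 8 holes -> [(0, 1), (0, 2), (1, 0), (3, 1), (4, 1), (6, 0), (7, 1), (7, 2)]
Unfold 2 (reflect across v@4): 16 holes -> [(0, 1), (0, 2), (0, 5), (0, 6), (1, 0), (1, 7), (3, 1), (3, 6), (4, 1), (4, 6), (6, 0), (6, 7), (7, 1), (7, 2), (7, 5), (7, 6)]
Unfold 3 (reflect across v@8): 32 holes -> [(0, 1), (0, 2), (0, 5), (0, 6), (0, 9), (0, 10), (0, 13), (0, 14), (1, 0), (1, 7), (1, 8), (1, 15), (3, 1), (3, 6), (3, 9), (3, 14), (4, 1), (4, 6), (4, 9), (4, 14), (6, 0), (6, 7), (6, 8), (6, 15), (7, 1), (7, 2), (7, 5), (7, 6), (7, 9), (7, 10), (7, 13), (7, 14)]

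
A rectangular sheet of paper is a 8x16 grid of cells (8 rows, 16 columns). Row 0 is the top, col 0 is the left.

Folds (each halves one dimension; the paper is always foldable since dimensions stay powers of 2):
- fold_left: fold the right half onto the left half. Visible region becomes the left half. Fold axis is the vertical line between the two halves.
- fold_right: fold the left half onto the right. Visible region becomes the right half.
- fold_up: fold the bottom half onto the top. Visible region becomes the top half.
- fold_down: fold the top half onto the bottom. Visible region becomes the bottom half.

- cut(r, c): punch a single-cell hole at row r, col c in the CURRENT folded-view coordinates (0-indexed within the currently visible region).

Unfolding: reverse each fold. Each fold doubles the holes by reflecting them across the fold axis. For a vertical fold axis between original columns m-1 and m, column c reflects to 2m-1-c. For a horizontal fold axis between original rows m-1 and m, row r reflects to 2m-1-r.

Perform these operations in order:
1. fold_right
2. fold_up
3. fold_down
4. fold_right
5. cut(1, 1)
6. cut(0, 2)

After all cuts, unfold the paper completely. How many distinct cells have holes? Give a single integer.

Op 1 fold_right: fold axis v@8; visible region now rows[0,8) x cols[8,16) = 8x8
Op 2 fold_up: fold axis h@4; visible region now rows[0,4) x cols[8,16) = 4x8
Op 3 fold_down: fold axis h@2; visible region now rows[2,4) x cols[8,16) = 2x8
Op 4 fold_right: fold axis v@12; visible region now rows[2,4) x cols[12,16) = 2x4
Op 5 cut(1, 1): punch at orig (3,13); cuts so far [(3, 13)]; region rows[2,4) x cols[12,16) = 2x4
Op 6 cut(0, 2): punch at orig (2,14); cuts so far [(2, 14), (3, 13)]; region rows[2,4) x cols[12,16) = 2x4
Unfold 1 (reflect across v@12): 4 holes -> [(2, 9), (2, 14), (3, 10), (3, 13)]
Unfold 2 (reflect across h@2): 8 holes -> [(0, 10), (0, 13), (1, 9), (1, 14), (2, 9), (2, 14), (3, 10), (3, 13)]
Unfold 3 (reflect across h@4): 16 holes -> [(0, 10), (0, 13), (1, 9), (1, 14), (2, 9), (2, 14), (3, 10), (3, 13), (4, 10), (4, 13), (5, 9), (5, 14), (6, 9), (6, 14), (7, 10), (7, 13)]
Unfold 4 (reflect across v@8): 32 holes -> [(0, 2), (0, 5), (0, 10), (0, 13), (1, 1), (1, 6), (1, 9), (1, 14), (2, 1), (2, 6), (2, 9), (2, 14), (3, 2), (3, 5), (3, 10), (3, 13), (4, 2), (4, 5), (4, 10), (4, 13), (5, 1), (5, 6), (5, 9), (5, 14), (6, 1), (6, 6), (6, 9), (6, 14), (7, 2), (7, 5), (7, 10), (7, 13)]

Answer: 32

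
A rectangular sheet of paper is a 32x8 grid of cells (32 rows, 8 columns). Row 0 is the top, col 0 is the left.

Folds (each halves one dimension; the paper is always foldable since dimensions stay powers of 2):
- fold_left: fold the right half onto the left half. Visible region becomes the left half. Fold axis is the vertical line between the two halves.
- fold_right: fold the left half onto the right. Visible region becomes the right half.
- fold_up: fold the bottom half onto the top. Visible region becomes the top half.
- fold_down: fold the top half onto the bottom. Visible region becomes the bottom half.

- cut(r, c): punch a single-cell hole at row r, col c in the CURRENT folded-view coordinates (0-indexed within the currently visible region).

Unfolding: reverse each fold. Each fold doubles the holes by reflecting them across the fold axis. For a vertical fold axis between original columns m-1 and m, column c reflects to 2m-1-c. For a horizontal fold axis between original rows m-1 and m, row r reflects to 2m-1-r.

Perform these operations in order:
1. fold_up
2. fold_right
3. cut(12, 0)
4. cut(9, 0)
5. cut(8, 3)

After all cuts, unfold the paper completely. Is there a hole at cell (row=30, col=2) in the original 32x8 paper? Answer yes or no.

Answer: no

Derivation:
Op 1 fold_up: fold axis h@16; visible region now rows[0,16) x cols[0,8) = 16x8
Op 2 fold_right: fold axis v@4; visible region now rows[0,16) x cols[4,8) = 16x4
Op 3 cut(12, 0): punch at orig (12,4); cuts so far [(12, 4)]; region rows[0,16) x cols[4,8) = 16x4
Op 4 cut(9, 0): punch at orig (9,4); cuts so far [(9, 4), (12, 4)]; region rows[0,16) x cols[4,8) = 16x4
Op 5 cut(8, 3): punch at orig (8,7); cuts so far [(8, 7), (9, 4), (12, 4)]; region rows[0,16) x cols[4,8) = 16x4
Unfold 1 (reflect across v@4): 6 holes -> [(8, 0), (8, 7), (9, 3), (9, 4), (12, 3), (12, 4)]
Unfold 2 (reflect across h@16): 12 holes -> [(8, 0), (8, 7), (9, 3), (9, 4), (12, 3), (12, 4), (19, 3), (19, 4), (22, 3), (22, 4), (23, 0), (23, 7)]
Holes: [(8, 0), (8, 7), (9, 3), (9, 4), (12, 3), (12, 4), (19, 3), (19, 4), (22, 3), (22, 4), (23, 0), (23, 7)]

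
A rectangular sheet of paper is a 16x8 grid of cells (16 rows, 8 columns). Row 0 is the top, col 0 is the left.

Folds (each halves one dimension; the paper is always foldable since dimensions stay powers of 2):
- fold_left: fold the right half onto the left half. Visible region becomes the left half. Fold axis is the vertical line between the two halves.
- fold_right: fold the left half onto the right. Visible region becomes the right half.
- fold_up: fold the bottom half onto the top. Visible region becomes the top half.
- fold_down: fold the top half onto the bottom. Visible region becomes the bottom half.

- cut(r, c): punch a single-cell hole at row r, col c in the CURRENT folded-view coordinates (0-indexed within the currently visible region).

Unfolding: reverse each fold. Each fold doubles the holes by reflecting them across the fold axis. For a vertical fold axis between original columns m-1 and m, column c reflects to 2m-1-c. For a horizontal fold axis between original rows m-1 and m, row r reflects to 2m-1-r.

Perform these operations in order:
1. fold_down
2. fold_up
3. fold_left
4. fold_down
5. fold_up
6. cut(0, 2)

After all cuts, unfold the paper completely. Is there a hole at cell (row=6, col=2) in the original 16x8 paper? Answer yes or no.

Answer: yes

Derivation:
Op 1 fold_down: fold axis h@8; visible region now rows[8,16) x cols[0,8) = 8x8
Op 2 fold_up: fold axis h@12; visible region now rows[8,12) x cols[0,8) = 4x8
Op 3 fold_left: fold axis v@4; visible region now rows[8,12) x cols[0,4) = 4x4
Op 4 fold_down: fold axis h@10; visible region now rows[10,12) x cols[0,4) = 2x4
Op 5 fold_up: fold axis h@11; visible region now rows[10,11) x cols[0,4) = 1x4
Op 6 cut(0, 2): punch at orig (10,2); cuts so far [(10, 2)]; region rows[10,11) x cols[0,4) = 1x4
Unfold 1 (reflect across h@11): 2 holes -> [(10, 2), (11, 2)]
Unfold 2 (reflect across h@10): 4 holes -> [(8, 2), (9, 2), (10, 2), (11, 2)]
Unfold 3 (reflect across v@4): 8 holes -> [(8, 2), (8, 5), (9, 2), (9, 5), (10, 2), (10, 5), (11, 2), (11, 5)]
Unfold 4 (reflect across h@12): 16 holes -> [(8, 2), (8, 5), (9, 2), (9, 5), (10, 2), (10, 5), (11, 2), (11, 5), (12, 2), (12, 5), (13, 2), (13, 5), (14, 2), (14, 5), (15, 2), (15, 5)]
Unfold 5 (reflect across h@8): 32 holes -> [(0, 2), (0, 5), (1, 2), (1, 5), (2, 2), (2, 5), (3, 2), (3, 5), (4, 2), (4, 5), (5, 2), (5, 5), (6, 2), (6, 5), (7, 2), (7, 5), (8, 2), (8, 5), (9, 2), (9, 5), (10, 2), (10, 5), (11, 2), (11, 5), (12, 2), (12, 5), (13, 2), (13, 5), (14, 2), (14, 5), (15, 2), (15, 5)]
Holes: [(0, 2), (0, 5), (1, 2), (1, 5), (2, 2), (2, 5), (3, 2), (3, 5), (4, 2), (4, 5), (5, 2), (5, 5), (6, 2), (6, 5), (7, 2), (7, 5), (8, 2), (8, 5), (9, 2), (9, 5), (10, 2), (10, 5), (11, 2), (11, 5), (12, 2), (12, 5), (13, 2), (13, 5), (14, 2), (14, 5), (15, 2), (15, 5)]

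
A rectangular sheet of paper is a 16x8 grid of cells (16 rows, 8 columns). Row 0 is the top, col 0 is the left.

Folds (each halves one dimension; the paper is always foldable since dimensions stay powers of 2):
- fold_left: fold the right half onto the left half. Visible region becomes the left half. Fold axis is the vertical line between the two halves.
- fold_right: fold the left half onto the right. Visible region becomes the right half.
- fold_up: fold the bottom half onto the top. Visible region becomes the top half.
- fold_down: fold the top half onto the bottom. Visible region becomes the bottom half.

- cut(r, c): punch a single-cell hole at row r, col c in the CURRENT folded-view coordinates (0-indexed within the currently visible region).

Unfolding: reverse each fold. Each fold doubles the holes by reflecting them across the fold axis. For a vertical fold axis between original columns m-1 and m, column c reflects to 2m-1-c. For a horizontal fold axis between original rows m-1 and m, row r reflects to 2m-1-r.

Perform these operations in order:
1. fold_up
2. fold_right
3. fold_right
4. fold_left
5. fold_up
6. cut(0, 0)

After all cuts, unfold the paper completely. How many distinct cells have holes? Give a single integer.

Answer: 32

Derivation:
Op 1 fold_up: fold axis h@8; visible region now rows[0,8) x cols[0,8) = 8x8
Op 2 fold_right: fold axis v@4; visible region now rows[0,8) x cols[4,8) = 8x4
Op 3 fold_right: fold axis v@6; visible region now rows[0,8) x cols[6,8) = 8x2
Op 4 fold_left: fold axis v@7; visible region now rows[0,8) x cols[6,7) = 8x1
Op 5 fold_up: fold axis h@4; visible region now rows[0,4) x cols[6,7) = 4x1
Op 6 cut(0, 0): punch at orig (0,6); cuts so far [(0, 6)]; region rows[0,4) x cols[6,7) = 4x1
Unfold 1 (reflect across h@4): 2 holes -> [(0, 6), (7, 6)]
Unfold 2 (reflect across v@7): 4 holes -> [(0, 6), (0, 7), (7, 6), (7, 7)]
Unfold 3 (reflect across v@6): 8 holes -> [(0, 4), (0, 5), (0, 6), (0, 7), (7, 4), (7, 5), (7, 6), (7, 7)]
Unfold 4 (reflect across v@4): 16 holes -> [(0, 0), (0, 1), (0, 2), (0, 3), (0, 4), (0, 5), (0, 6), (0, 7), (7, 0), (7, 1), (7, 2), (7, 3), (7, 4), (7, 5), (7, 6), (7, 7)]
Unfold 5 (reflect across h@8): 32 holes -> [(0, 0), (0, 1), (0, 2), (0, 3), (0, 4), (0, 5), (0, 6), (0, 7), (7, 0), (7, 1), (7, 2), (7, 3), (7, 4), (7, 5), (7, 6), (7, 7), (8, 0), (8, 1), (8, 2), (8, 3), (8, 4), (8, 5), (8, 6), (8, 7), (15, 0), (15, 1), (15, 2), (15, 3), (15, 4), (15, 5), (15, 6), (15, 7)]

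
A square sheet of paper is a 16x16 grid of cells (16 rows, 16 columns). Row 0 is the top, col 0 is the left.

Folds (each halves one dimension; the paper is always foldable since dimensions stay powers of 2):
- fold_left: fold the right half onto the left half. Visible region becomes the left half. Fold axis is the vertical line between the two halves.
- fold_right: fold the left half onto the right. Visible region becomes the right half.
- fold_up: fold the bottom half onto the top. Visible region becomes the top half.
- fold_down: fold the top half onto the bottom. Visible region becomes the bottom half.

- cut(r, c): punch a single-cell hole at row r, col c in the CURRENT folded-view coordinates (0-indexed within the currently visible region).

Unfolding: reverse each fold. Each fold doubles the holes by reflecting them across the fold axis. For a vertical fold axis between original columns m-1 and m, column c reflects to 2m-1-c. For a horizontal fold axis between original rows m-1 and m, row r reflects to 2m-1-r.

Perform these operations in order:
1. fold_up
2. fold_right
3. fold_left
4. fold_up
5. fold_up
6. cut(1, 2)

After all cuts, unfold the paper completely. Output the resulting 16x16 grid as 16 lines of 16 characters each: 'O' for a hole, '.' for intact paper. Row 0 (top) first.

Answer: ................
..O..O....O..O..
..O..O....O..O..
................
................
..O..O....O..O..
..O..O....O..O..
................
................
..O..O....O..O..
..O..O....O..O..
................
................
..O..O....O..O..
..O..O....O..O..
................

Derivation:
Op 1 fold_up: fold axis h@8; visible region now rows[0,8) x cols[0,16) = 8x16
Op 2 fold_right: fold axis v@8; visible region now rows[0,8) x cols[8,16) = 8x8
Op 3 fold_left: fold axis v@12; visible region now rows[0,8) x cols[8,12) = 8x4
Op 4 fold_up: fold axis h@4; visible region now rows[0,4) x cols[8,12) = 4x4
Op 5 fold_up: fold axis h@2; visible region now rows[0,2) x cols[8,12) = 2x4
Op 6 cut(1, 2): punch at orig (1,10); cuts so far [(1, 10)]; region rows[0,2) x cols[8,12) = 2x4
Unfold 1 (reflect across h@2): 2 holes -> [(1, 10), (2, 10)]
Unfold 2 (reflect across h@4): 4 holes -> [(1, 10), (2, 10), (5, 10), (6, 10)]
Unfold 3 (reflect across v@12): 8 holes -> [(1, 10), (1, 13), (2, 10), (2, 13), (5, 10), (5, 13), (6, 10), (6, 13)]
Unfold 4 (reflect across v@8): 16 holes -> [(1, 2), (1, 5), (1, 10), (1, 13), (2, 2), (2, 5), (2, 10), (2, 13), (5, 2), (5, 5), (5, 10), (5, 13), (6, 2), (6, 5), (6, 10), (6, 13)]
Unfold 5 (reflect across h@8): 32 holes -> [(1, 2), (1, 5), (1, 10), (1, 13), (2, 2), (2, 5), (2, 10), (2, 13), (5, 2), (5, 5), (5, 10), (5, 13), (6, 2), (6, 5), (6, 10), (6, 13), (9, 2), (9, 5), (9, 10), (9, 13), (10, 2), (10, 5), (10, 10), (10, 13), (13, 2), (13, 5), (13, 10), (13, 13), (14, 2), (14, 5), (14, 10), (14, 13)]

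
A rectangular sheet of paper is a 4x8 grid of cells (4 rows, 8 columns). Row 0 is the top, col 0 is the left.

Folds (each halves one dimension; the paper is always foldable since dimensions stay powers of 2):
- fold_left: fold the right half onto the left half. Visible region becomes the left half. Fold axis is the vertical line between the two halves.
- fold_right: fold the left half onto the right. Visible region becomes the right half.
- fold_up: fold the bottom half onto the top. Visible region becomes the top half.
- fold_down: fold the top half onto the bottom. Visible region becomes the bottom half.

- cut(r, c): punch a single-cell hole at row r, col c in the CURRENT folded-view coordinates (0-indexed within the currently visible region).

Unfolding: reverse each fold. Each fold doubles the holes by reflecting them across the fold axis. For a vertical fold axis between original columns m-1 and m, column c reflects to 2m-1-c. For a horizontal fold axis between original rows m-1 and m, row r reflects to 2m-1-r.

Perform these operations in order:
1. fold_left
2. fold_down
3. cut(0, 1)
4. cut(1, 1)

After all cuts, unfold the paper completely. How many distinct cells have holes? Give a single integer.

Answer: 8

Derivation:
Op 1 fold_left: fold axis v@4; visible region now rows[0,4) x cols[0,4) = 4x4
Op 2 fold_down: fold axis h@2; visible region now rows[2,4) x cols[0,4) = 2x4
Op 3 cut(0, 1): punch at orig (2,1); cuts so far [(2, 1)]; region rows[2,4) x cols[0,4) = 2x4
Op 4 cut(1, 1): punch at orig (3,1); cuts so far [(2, 1), (3, 1)]; region rows[2,4) x cols[0,4) = 2x4
Unfold 1 (reflect across h@2): 4 holes -> [(0, 1), (1, 1), (2, 1), (3, 1)]
Unfold 2 (reflect across v@4): 8 holes -> [(0, 1), (0, 6), (1, 1), (1, 6), (2, 1), (2, 6), (3, 1), (3, 6)]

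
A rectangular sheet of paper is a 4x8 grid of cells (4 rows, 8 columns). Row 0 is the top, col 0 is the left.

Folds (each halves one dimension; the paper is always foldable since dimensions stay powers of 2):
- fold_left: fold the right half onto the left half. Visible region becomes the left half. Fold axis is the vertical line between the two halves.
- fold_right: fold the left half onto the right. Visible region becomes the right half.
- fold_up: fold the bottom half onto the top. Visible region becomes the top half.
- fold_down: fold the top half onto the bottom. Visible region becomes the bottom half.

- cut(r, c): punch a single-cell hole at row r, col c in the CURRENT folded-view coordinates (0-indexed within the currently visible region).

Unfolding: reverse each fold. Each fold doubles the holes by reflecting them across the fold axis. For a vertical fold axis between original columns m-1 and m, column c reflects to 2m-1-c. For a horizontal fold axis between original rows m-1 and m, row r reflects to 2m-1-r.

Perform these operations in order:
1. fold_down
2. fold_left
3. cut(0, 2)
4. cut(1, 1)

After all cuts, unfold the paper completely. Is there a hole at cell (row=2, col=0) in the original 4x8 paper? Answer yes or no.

Answer: no

Derivation:
Op 1 fold_down: fold axis h@2; visible region now rows[2,4) x cols[0,8) = 2x8
Op 2 fold_left: fold axis v@4; visible region now rows[2,4) x cols[0,4) = 2x4
Op 3 cut(0, 2): punch at orig (2,2); cuts so far [(2, 2)]; region rows[2,4) x cols[0,4) = 2x4
Op 4 cut(1, 1): punch at orig (3,1); cuts so far [(2, 2), (3, 1)]; region rows[2,4) x cols[0,4) = 2x4
Unfold 1 (reflect across v@4): 4 holes -> [(2, 2), (2, 5), (3, 1), (3, 6)]
Unfold 2 (reflect across h@2): 8 holes -> [(0, 1), (0, 6), (1, 2), (1, 5), (2, 2), (2, 5), (3, 1), (3, 6)]
Holes: [(0, 1), (0, 6), (1, 2), (1, 5), (2, 2), (2, 5), (3, 1), (3, 6)]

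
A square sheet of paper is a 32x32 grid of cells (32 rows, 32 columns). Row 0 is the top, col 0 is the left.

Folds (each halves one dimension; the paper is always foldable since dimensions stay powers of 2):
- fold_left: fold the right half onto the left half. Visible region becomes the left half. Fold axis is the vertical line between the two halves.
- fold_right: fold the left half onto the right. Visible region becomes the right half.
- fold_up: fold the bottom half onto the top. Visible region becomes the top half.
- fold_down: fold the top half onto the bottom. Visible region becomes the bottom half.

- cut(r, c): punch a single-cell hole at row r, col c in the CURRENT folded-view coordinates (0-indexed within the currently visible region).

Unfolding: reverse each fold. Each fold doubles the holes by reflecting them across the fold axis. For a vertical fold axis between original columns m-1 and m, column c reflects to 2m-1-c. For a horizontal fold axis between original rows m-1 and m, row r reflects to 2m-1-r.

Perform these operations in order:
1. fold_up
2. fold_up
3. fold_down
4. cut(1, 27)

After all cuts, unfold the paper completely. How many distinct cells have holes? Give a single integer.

Answer: 8

Derivation:
Op 1 fold_up: fold axis h@16; visible region now rows[0,16) x cols[0,32) = 16x32
Op 2 fold_up: fold axis h@8; visible region now rows[0,8) x cols[0,32) = 8x32
Op 3 fold_down: fold axis h@4; visible region now rows[4,8) x cols[0,32) = 4x32
Op 4 cut(1, 27): punch at orig (5,27); cuts so far [(5, 27)]; region rows[4,8) x cols[0,32) = 4x32
Unfold 1 (reflect across h@4): 2 holes -> [(2, 27), (5, 27)]
Unfold 2 (reflect across h@8): 4 holes -> [(2, 27), (5, 27), (10, 27), (13, 27)]
Unfold 3 (reflect across h@16): 8 holes -> [(2, 27), (5, 27), (10, 27), (13, 27), (18, 27), (21, 27), (26, 27), (29, 27)]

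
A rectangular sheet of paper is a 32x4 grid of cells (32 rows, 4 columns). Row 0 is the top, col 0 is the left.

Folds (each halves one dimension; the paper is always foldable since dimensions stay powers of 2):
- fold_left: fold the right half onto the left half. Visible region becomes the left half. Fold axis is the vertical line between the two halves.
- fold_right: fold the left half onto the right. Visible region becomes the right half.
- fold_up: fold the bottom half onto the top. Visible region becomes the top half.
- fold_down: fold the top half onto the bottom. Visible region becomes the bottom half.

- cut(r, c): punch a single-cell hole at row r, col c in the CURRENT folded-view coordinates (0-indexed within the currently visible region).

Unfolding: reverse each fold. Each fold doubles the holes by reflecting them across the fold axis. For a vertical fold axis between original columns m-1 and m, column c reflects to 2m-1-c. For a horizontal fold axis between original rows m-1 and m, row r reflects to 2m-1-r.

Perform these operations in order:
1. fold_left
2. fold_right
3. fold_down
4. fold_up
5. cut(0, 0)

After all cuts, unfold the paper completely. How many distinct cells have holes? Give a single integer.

Op 1 fold_left: fold axis v@2; visible region now rows[0,32) x cols[0,2) = 32x2
Op 2 fold_right: fold axis v@1; visible region now rows[0,32) x cols[1,2) = 32x1
Op 3 fold_down: fold axis h@16; visible region now rows[16,32) x cols[1,2) = 16x1
Op 4 fold_up: fold axis h@24; visible region now rows[16,24) x cols[1,2) = 8x1
Op 5 cut(0, 0): punch at orig (16,1); cuts so far [(16, 1)]; region rows[16,24) x cols[1,2) = 8x1
Unfold 1 (reflect across h@24): 2 holes -> [(16, 1), (31, 1)]
Unfold 2 (reflect across h@16): 4 holes -> [(0, 1), (15, 1), (16, 1), (31, 1)]
Unfold 3 (reflect across v@1): 8 holes -> [(0, 0), (0, 1), (15, 0), (15, 1), (16, 0), (16, 1), (31, 0), (31, 1)]
Unfold 4 (reflect across v@2): 16 holes -> [(0, 0), (0, 1), (0, 2), (0, 3), (15, 0), (15, 1), (15, 2), (15, 3), (16, 0), (16, 1), (16, 2), (16, 3), (31, 0), (31, 1), (31, 2), (31, 3)]

Answer: 16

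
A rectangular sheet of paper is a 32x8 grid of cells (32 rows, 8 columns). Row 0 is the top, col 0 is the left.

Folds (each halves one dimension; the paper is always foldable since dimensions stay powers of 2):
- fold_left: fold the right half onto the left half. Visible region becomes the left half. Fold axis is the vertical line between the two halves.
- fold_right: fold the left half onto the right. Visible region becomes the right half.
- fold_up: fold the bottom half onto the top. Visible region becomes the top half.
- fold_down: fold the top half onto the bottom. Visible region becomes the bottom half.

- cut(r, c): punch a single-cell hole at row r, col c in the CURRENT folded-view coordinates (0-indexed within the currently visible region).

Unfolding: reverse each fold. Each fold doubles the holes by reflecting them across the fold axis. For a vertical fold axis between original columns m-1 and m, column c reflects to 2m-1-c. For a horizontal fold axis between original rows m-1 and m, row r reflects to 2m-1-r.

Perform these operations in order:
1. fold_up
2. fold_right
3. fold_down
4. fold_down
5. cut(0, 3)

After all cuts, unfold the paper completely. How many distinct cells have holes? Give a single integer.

Op 1 fold_up: fold axis h@16; visible region now rows[0,16) x cols[0,8) = 16x8
Op 2 fold_right: fold axis v@4; visible region now rows[0,16) x cols[4,8) = 16x4
Op 3 fold_down: fold axis h@8; visible region now rows[8,16) x cols[4,8) = 8x4
Op 4 fold_down: fold axis h@12; visible region now rows[12,16) x cols[4,8) = 4x4
Op 5 cut(0, 3): punch at orig (12,7); cuts so far [(12, 7)]; region rows[12,16) x cols[4,8) = 4x4
Unfold 1 (reflect across h@12): 2 holes -> [(11, 7), (12, 7)]
Unfold 2 (reflect across h@8): 4 holes -> [(3, 7), (4, 7), (11, 7), (12, 7)]
Unfold 3 (reflect across v@4): 8 holes -> [(3, 0), (3, 7), (4, 0), (4, 7), (11, 0), (11, 7), (12, 0), (12, 7)]
Unfold 4 (reflect across h@16): 16 holes -> [(3, 0), (3, 7), (4, 0), (4, 7), (11, 0), (11, 7), (12, 0), (12, 7), (19, 0), (19, 7), (20, 0), (20, 7), (27, 0), (27, 7), (28, 0), (28, 7)]

Answer: 16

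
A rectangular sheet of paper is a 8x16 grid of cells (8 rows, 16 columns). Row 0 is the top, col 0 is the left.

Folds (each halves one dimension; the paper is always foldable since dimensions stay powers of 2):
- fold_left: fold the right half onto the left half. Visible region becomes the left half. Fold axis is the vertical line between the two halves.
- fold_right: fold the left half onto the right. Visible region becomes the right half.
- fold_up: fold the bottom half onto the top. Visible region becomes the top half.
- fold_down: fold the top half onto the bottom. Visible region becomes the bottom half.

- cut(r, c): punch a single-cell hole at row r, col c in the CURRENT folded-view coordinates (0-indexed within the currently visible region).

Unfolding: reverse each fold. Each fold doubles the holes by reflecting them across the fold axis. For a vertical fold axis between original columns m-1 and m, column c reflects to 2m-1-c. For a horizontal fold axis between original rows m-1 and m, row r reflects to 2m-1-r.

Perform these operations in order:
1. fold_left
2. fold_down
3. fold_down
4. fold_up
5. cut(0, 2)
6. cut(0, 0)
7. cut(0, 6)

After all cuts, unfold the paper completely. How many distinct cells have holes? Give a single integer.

Op 1 fold_left: fold axis v@8; visible region now rows[0,8) x cols[0,8) = 8x8
Op 2 fold_down: fold axis h@4; visible region now rows[4,8) x cols[0,8) = 4x8
Op 3 fold_down: fold axis h@6; visible region now rows[6,8) x cols[0,8) = 2x8
Op 4 fold_up: fold axis h@7; visible region now rows[6,7) x cols[0,8) = 1x8
Op 5 cut(0, 2): punch at orig (6,2); cuts so far [(6, 2)]; region rows[6,7) x cols[0,8) = 1x8
Op 6 cut(0, 0): punch at orig (6,0); cuts so far [(6, 0), (6, 2)]; region rows[6,7) x cols[0,8) = 1x8
Op 7 cut(0, 6): punch at orig (6,6); cuts so far [(6, 0), (6, 2), (6, 6)]; region rows[6,7) x cols[0,8) = 1x8
Unfold 1 (reflect across h@7): 6 holes -> [(6, 0), (6, 2), (6, 6), (7, 0), (7, 2), (7, 6)]
Unfold 2 (reflect across h@6): 12 holes -> [(4, 0), (4, 2), (4, 6), (5, 0), (5, 2), (5, 6), (6, 0), (6, 2), (6, 6), (7, 0), (7, 2), (7, 6)]
Unfold 3 (reflect across h@4): 24 holes -> [(0, 0), (0, 2), (0, 6), (1, 0), (1, 2), (1, 6), (2, 0), (2, 2), (2, 6), (3, 0), (3, 2), (3, 6), (4, 0), (4, 2), (4, 6), (5, 0), (5, 2), (5, 6), (6, 0), (6, 2), (6, 6), (7, 0), (7, 2), (7, 6)]
Unfold 4 (reflect across v@8): 48 holes -> [(0, 0), (0, 2), (0, 6), (0, 9), (0, 13), (0, 15), (1, 0), (1, 2), (1, 6), (1, 9), (1, 13), (1, 15), (2, 0), (2, 2), (2, 6), (2, 9), (2, 13), (2, 15), (3, 0), (3, 2), (3, 6), (3, 9), (3, 13), (3, 15), (4, 0), (4, 2), (4, 6), (4, 9), (4, 13), (4, 15), (5, 0), (5, 2), (5, 6), (5, 9), (5, 13), (5, 15), (6, 0), (6, 2), (6, 6), (6, 9), (6, 13), (6, 15), (7, 0), (7, 2), (7, 6), (7, 9), (7, 13), (7, 15)]

Answer: 48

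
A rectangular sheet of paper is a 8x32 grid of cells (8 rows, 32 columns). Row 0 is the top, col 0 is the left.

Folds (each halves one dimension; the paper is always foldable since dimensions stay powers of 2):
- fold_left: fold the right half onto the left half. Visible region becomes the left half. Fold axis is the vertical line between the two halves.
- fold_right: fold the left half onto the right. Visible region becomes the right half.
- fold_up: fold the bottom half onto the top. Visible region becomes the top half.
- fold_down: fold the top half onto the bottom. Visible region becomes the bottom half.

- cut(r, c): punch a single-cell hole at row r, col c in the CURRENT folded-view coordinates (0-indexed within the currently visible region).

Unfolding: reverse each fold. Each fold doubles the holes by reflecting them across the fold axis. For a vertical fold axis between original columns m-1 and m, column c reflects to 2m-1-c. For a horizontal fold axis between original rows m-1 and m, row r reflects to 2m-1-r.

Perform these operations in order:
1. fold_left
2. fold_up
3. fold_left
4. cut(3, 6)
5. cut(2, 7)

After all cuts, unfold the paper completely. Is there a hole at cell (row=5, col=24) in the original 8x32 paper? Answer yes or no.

Answer: yes

Derivation:
Op 1 fold_left: fold axis v@16; visible region now rows[0,8) x cols[0,16) = 8x16
Op 2 fold_up: fold axis h@4; visible region now rows[0,4) x cols[0,16) = 4x16
Op 3 fold_left: fold axis v@8; visible region now rows[0,4) x cols[0,8) = 4x8
Op 4 cut(3, 6): punch at orig (3,6); cuts so far [(3, 6)]; region rows[0,4) x cols[0,8) = 4x8
Op 5 cut(2, 7): punch at orig (2,7); cuts so far [(2, 7), (3, 6)]; region rows[0,4) x cols[0,8) = 4x8
Unfold 1 (reflect across v@8): 4 holes -> [(2, 7), (2, 8), (3, 6), (3, 9)]
Unfold 2 (reflect across h@4): 8 holes -> [(2, 7), (2, 8), (3, 6), (3, 9), (4, 6), (4, 9), (5, 7), (5, 8)]
Unfold 3 (reflect across v@16): 16 holes -> [(2, 7), (2, 8), (2, 23), (2, 24), (3, 6), (3, 9), (3, 22), (3, 25), (4, 6), (4, 9), (4, 22), (4, 25), (5, 7), (5, 8), (5, 23), (5, 24)]
Holes: [(2, 7), (2, 8), (2, 23), (2, 24), (3, 6), (3, 9), (3, 22), (3, 25), (4, 6), (4, 9), (4, 22), (4, 25), (5, 7), (5, 8), (5, 23), (5, 24)]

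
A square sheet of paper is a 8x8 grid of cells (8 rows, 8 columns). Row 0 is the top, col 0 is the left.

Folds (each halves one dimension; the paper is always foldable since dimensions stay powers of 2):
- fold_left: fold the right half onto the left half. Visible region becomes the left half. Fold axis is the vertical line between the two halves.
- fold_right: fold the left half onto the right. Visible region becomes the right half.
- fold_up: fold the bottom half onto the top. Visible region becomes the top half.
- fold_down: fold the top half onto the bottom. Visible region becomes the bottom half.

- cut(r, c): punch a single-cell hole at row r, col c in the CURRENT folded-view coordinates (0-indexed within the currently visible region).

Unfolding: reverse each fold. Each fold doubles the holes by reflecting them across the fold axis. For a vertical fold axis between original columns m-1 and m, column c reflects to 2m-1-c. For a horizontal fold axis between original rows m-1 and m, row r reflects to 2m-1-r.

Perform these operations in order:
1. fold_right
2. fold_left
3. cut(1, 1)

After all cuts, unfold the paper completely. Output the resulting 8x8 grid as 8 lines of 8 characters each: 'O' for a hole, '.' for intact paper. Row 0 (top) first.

Answer: ........
.OO..OO.
........
........
........
........
........
........

Derivation:
Op 1 fold_right: fold axis v@4; visible region now rows[0,8) x cols[4,8) = 8x4
Op 2 fold_left: fold axis v@6; visible region now rows[0,8) x cols[4,6) = 8x2
Op 3 cut(1, 1): punch at orig (1,5); cuts so far [(1, 5)]; region rows[0,8) x cols[4,6) = 8x2
Unfold 1 (reflect across v@6): 2 holes -> [(1, 5), (1, 6)]
Unfold 2 (reflect across v@4): 4 holes -> [(1, 1), (1, 2), (1, 5), (1, 6)]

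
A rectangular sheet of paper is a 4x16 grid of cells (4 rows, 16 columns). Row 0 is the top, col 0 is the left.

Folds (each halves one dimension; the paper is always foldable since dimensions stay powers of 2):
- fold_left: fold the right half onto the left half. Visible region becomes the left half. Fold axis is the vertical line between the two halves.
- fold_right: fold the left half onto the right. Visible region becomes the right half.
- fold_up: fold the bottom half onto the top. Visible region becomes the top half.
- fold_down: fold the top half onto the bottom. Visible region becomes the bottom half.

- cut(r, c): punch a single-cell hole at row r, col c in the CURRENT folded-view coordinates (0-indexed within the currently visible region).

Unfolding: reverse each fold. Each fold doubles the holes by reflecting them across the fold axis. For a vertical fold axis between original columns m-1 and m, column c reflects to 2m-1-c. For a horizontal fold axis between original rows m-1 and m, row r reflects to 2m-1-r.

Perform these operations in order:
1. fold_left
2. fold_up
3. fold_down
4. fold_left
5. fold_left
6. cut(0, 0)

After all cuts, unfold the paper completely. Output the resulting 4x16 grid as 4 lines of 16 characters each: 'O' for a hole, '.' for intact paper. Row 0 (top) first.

Op 1 fold_left: fold axis v@8; visible region now rows[0,4) x cols[0,8) = 4x8
Op 2 fold_up: fold axis h@2; visible region now rows[0,2) x cols[0,8) = 2x8
Op 3 fold_down: fold axis h@1; visible region now rows[1,2) x cols[0,8) = 1x8
Op 4 fold_left: fold axis v@4; visible region now rows[1,2) x cols[0,4) = 1x4
Op 5 fold_left: fold axis v@2; visible region now rows[1,2) x cols[0,2) = 1x2
Op 6 cut(0, 0): punch at orig (1,0); cuts so far [(1, 0)]; region rows[1,2) x cols[0,2) = 1x2
Unfold 1 (reflect across v@2): 2 holes -> [(1, 0), (1, 3)]
Unfold 2 (reflect across v@4): 4 holes -> [(1, 0), (1, 3), (1, 4), (1, 7)]
Unfold 3 (reflect across h@1): 8 holes -> [(0, 0), (0, 3), (0, 4), (0, 7), (1, 0), (1, 3), (1, 4), (1, 7)]
Unfold 4 (reflect across h@2): 16 holes -> [(0, 0), (0, 3), (0, 4), (0, 7), (1, 0), (1, 3), (1, 4), (1, 7), (2, 0), (2, 3), (2, 4), (2, 7), (3, 0), (3, 3), (3, 4), (3, 7)]
Unfold 5 (reflect across v@8): 32 holes -> [(0, 0), (0, 3), (0, 4), (0, 7), (0, 8), (0, 11), (0, 12), (0, 15), (1, 0), (1, 3), (1, 4), (1, 7), (1, 8), (1, 11), (1, 12), (1, 15), (2, 0), (2, 3), (2, 4), (2, 7), (2, 8), (2, 11), (2, 12), (2, 15), (3, 0), (3, 3), (3, 4), (3, 7), (3, 8), (3, 11), (3, 12), (3, 15)]

Answer: O..OO..OO..OO..O
O..OO..OO..OO..O
O..OO..OO..OO..O
O..OO..OO..OO..O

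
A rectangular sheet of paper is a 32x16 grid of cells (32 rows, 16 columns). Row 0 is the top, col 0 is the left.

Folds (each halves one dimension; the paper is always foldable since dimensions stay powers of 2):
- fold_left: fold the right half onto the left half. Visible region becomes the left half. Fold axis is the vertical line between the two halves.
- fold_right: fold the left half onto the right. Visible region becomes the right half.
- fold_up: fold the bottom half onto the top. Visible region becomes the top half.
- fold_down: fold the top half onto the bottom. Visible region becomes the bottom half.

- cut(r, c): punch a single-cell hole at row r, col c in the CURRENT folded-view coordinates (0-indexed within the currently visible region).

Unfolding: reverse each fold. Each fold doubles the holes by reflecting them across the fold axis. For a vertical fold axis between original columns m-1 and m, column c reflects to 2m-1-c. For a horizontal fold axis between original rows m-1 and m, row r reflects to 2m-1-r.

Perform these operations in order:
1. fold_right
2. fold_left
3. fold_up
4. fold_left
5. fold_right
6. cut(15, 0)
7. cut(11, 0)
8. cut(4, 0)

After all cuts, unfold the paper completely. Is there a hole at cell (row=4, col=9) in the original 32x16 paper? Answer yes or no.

Answer: yes

Derivation:
Op 1 fold_right: fold axis v@8; visible region now rows[0,32) x cols[8,16) = 32x8
Op 2 fold_left: fold axis v@12; visible region now rows[0,32) x cols[8,12) = 32x4
Op 3 fold_up: fold axis h@16; visible region now rows[0,16) x cols[8,12) = 16x4
Op 4 fold_left: fold axis v@10; visible region now rows[0,16) x cols[8,10) = 16x2
Op 5 fold_right: fold axis v@9; visible region now rows[0,16) x cols[9,10) = 16x1
Op 6 cut(15, 0): punch at orig (15,9); cuts so far [(15, 9)]; region rows[0,16) x cols[9,10) = 16x1
Op 7 cut(11, 0): punch at orig (11,9); cuts so far [(11, 9), (15, 9)]; region rows[0,16) x cols[9,10) = 16x1
Op 8 cut(4, 0): punch at orig (4,9); cuts so far [(4, 9), (11, 9), (15, 9)]; region rows[0,16) x cols[9,10) = 16x1
Unfold 1 (reflect across v@9): 6 holes -> [(4, 8), (4, 9), (11, 8), (11, 9), (15, 8), (15, 9)]
Unfold 2 (reflect across v@10): 12 holes -> [(4, 8), (4, 9), (4, 10), (4, 11), (11, 8), (11, 9), (11, 10), (11, 11), (15, 8), (15, 9), (15, 10), (15, 11)]
Unfold 3 (reflect across h@16): 24 holes -> [(4, 8), (4, 9), (4, 10), (4, 11), (11, 8), (11, 9), (11, 10), (11, 11), (15, 8), (15, 9), (15, 10), (15, 11), (16, 8), (16, 9), (16, 10), (16, 11), (20, 8), (20, 9), (20, 10), (20, 11), (27, 8), (27, 9), (27, 10), (27, 11)]
Unfold 4 (reflect across v@12): 48 holes -> [(4, 8), (4, 9), (4, 10), (4, 11), (4, 12), (4, 13), (4, 14), (4, 15), (11, 8), (11, 9), (11, 10), (11, 11), (11, 12), (11, 13), (11, 14), (11, 15), (15, 8), (15, 9), (15, 10), (15, 11), (15, 12), (15, 13), (15, 14), (15, 15), (16, 8), (16, 9), (16, 10), (16, 11), (16, 12), (16, 13), (16, 14), (16, 15), (20, 8), (20, 9), (20, 10), (20, 11), (20, 12), (20, 13), (20, 14), (20, 15), (27, 8), (27, 9), (27, 10), (27, 11), (27, 12), (27, 13), (27, 14), (27, 15)]
Unfold 5 (reflect across v@8): 96 holes -> [(4, 0), (4, 1), (4, 2), (4, 3), (4, 4), (4, 5), (4, 6), (4, 7), (4, 8), (4, 9), (4, 10), (4, 11), (4, 12), (4, 13), (4, 14), (4, 15), (11, 0), (11, 1), (11, 2), (11, 3), (11, 4), (11, 5), (11, 6), (11, 7), (11, 8), (11, 9), (11, 10), (11, 11), (11, 12), (11, 13), (11, 14), (11, 15), (15, 0), (15, 1), (15, 2), (15, 3), (15, 4), (15, 5), (15, 6), (15, 7), (15, 8), (15, 9), (15, 10), (15, 11), (15, 12), (15, 13), (15, 14), (15, 15), (16, 0), (16, 1), (16, 2), (16, 3), (16, 4), (16, 5), (16, 6), (16, 7), (16, 8), (16, 9), (16, 10), (16, 11), (16, 12), (16, 13), (16, 14), (16, 15), (20, 0), (20, 1), (20, 2), (20, 3), (20, 4), (20, 5), (20, 6), (20, 7), (20, 8), (20, 9), (20, 10), (20, 11), (20, 12), (20, 13), (20, 14), (20, 15), (27, 0), (27, 1), (27, 2), (27, 3), (27, 4), (27, 5), (27, 6), (27, 7), (27, 8), (27, 9), (27, 10), (27, 11), (27, 12), (27, 13), (27, 14), (27, 15)]
Holes: [(4, 0), (4, 1), (4, 2), (4, 3), (4, 4), (4, 5), (4, 6), (4, 7), (4, 8), (4, 9), (4, 10), (4, 11), (4, 12), (4, 13), (4, 14), (4, 15), (11, 0), (11, 1), (11, 2), (11, 3), (11, 4), (11, 5), (11, 6), (11, 7), (11, 8), (11, 9), (11, 10), (11, 11), (11, 12), (11, 13), (11, 14), (11, 15), (15, 0), (15, 1), (15, 2), (15, 3), (15, 4), (15, 5), (15, 6), (15, 7), (15, 8), (15, 9), (15, 10), (15, 11), (15, 12), (15, 13), (15, 14), (15, 15), (16, 0), (16, 1), (16, 2), (16, 3), (16, 4), (16, 5), (16, 6), (16, 7), (16, 8), (16, 9), (16, 10), (16, 11), (16, 12), (16, 13), (16, 14), (16, 15), (20, 0), (20, 1), (20, 2), (20, 3), (20, 4), (20, 5), (20, 6), (20, 7), (20, 8), (20, 9), (20, 10), (20, 11), (20, 12), (20, 13), (20, 14), (20, 15), (27, 0), (27, 1), (27, 2), (27, 3), (27, 4), (27, 5), (27, 6), (27, 7), (27, 8), (27, 9), (27, 10), (27, 11), (27, 12), (27, 13), (27, 14), (27, 15)]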